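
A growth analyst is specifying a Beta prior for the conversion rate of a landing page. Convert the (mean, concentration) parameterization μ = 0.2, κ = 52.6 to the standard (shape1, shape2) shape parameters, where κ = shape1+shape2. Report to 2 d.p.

shape1 = 10.52, shape2 = 42.08

Split κ in proportion μ : (1−μ): shape1 = 0.2·52.6 = 10.52, shape2 = 52.6 − 10.52 = 42.08.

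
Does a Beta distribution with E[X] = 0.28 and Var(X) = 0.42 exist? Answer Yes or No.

The Beta variance bound is σ² < μ(1−μ).
Here μ(1−μ) = 0.28×0.72 = 0.2016, and 0.42 ≥ 0.2016.

No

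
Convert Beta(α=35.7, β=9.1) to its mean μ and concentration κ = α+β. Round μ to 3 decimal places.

κ = α+β = 35.7+9.1 = 44.8; μ = α/κ = 35.7/44.8 = 0.797.

μ = 0.797, κ = 44.8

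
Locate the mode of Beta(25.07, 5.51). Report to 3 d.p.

With α,β > 1, mode = (α−1)/(α+β−2) = 24.07/28.58 = 0.842.

0.842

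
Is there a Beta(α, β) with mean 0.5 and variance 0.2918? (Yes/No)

The Beta variance bound is σ² < μ(1−μ).
Here μ(1−μ) = 0.5×0.5 = 0.25, and 0.2918 ≥ 0.25.

No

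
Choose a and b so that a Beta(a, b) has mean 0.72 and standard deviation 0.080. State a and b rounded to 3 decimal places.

a = 21.960, b = 8.540

σ² = 0.080² = 0.006400.
With s = a+b, Var = μ(1−μ)/(s+1), so s+1 = (0.72×0.28)/0.006400 = 31.5000 and s = 30.5000.
a = μs = 21.960, b = (1−μ)s = 8.540.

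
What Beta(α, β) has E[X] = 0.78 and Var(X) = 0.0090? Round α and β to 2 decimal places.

Let s = α+β. The Beta variance is μ(1−μ)/(s+1).
So s+1 = μ(1−μ)/σ² = (0.78×0.22)/0.0090 = 0.1716/0.0090 = 19.0667, giving s = 18.0667.
Then α = μs = 0.78×18.0667 = 14.09 and β = (1−μ)s = 0.22×18.0667 = 3.97.

α = 14.09, β = 3.97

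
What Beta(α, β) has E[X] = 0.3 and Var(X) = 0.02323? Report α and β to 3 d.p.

α = 2.412, β = 5.628

Write ν = α+β; then α = μν and Var = μ(1−μ)/(ν+1).
ν = μ(1−μ)/Var − 1 = 0.21/0.02323 − 1 = 8.0400.
α = 0.3·8.0400 = 2.412, β = 0.7·8.0400 = 5.628.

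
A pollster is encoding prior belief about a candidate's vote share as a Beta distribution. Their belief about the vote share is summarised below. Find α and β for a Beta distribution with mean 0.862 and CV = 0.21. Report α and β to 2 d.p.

α = 2.27, β = 0.36

Var = (CV·μ)² = (0.21×0.862)² = 0.032768.
α+β = μ(1−μ)/Var − 1 = 0.118956/0.032768 − 1 = 2.6302.
Thus α = 0.862·2.6302 = 2.27 and β = 0.138·2.6302 = 0.36.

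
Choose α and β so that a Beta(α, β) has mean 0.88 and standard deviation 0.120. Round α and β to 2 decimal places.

σ² = 0.120² = 0.014400.
With s = α+β, Var = μ(1−μ)/(s+1), so s+1 = (0.88×0.12)/0.014400 = 7.3333 and s = 6.3333.
α = μs = 5.57, β = (1−μ)s = 0.76.

α = 5.57, β = 0.76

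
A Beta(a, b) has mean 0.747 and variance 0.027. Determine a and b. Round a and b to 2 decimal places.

Write ν = a+b; then a = μν and Var = μ(1−μ)/(ν+1).
ν = μ(1−μ)/Var − 1 = 0.188991/0.027 − 1 = 5.9997.
a = 0.747·5.9997 = 4.48, b = 0.253·5.9997 = 1.52.

a = 4.48, b = 1.52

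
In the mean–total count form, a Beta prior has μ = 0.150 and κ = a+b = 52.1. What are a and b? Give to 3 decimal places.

a = 7.815, b = 44.285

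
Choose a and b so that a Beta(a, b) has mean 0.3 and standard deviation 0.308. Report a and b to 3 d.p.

a = 0.364, b = 0.850

Variance = 0.308² = 0.094864. The moment-matching identity a+b = μ(1−μ)/Var − 1 gives
a+b = 0.21/0.094864 − 1 = 1.2137, so a = μ·1.2137 = 0.364 and b = (1−μ)·1.2137 = 0.850.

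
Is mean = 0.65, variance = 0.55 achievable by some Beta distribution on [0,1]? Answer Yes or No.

For any Beta, Var(X) < E[X]·(1−E[X]).
Here μ(1−μ) = 0.65×0.35 = 0.2275, and 0.55 ≥ 0.2275.

No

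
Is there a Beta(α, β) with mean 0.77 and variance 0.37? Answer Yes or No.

A Beta with mean μ has variance μ(1−μ)/(α+β+1) < μ(1−μ).
Here μ(1−μ) = 0.77×0.23 = 0.1771, and 0.37 ≥ 0.1771.

No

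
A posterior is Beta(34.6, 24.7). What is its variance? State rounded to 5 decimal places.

0.00403

μ = 34.6/59.3 = 0.583474; Var = μ(1−μ)/(α+β+1) = 0.2430321/60.3 = 0.00403.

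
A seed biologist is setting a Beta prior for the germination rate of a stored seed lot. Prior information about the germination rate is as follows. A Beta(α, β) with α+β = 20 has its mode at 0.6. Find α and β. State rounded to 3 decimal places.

Since the density peak of Beta(α,β) is at (α−1)/(α+β−2),
α = 1 + 0.6(20−2) = 11.800 and β = 20 − 11.800 = 8.200.

α = 11.800, β = 8.200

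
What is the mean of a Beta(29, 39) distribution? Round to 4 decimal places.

The Beta mean is α/(α+β) = 29/(29+39) = 0.4265.

0.4265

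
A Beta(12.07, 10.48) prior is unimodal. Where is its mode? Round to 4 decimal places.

With α,β > 1, mode = (α−1)/(α+β−2) = 11.07/20.55 = 0.5387.

0.5387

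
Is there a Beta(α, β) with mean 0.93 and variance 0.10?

For any Beta, Var(X) < E[X]·(1−E[X]).
Here μ(1−μ) = 0.93×0.07 = 0.0651, and 0.10 ≥ 0.0651.

No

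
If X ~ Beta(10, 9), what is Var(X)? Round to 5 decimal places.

0.01247

μ = 10/19 = 0.526316; Var = μ(1−μ)/(α+β+1) = 0.2493075/20 = 0.01247.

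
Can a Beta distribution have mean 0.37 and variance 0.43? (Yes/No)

For any Beta, Var(X) < E[X]·(1−E[X]).
Here μ(1−μ) = 0.37×0.63 = 0.2331, and 0.43 ≥ 0.2331.

No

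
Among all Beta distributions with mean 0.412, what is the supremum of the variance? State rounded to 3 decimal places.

For fixed mean μ the Beta variance is μ(1−μ)/(α+β+1), increasing as α+β decreases.
Its least upper bound (not attained) is μ(1−μ) = 0.412·0.588 = 0.242.

0.242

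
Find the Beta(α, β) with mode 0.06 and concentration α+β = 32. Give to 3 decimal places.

Mode = (α−1)/(κ−2) with κ = α+β, so α−1 = 0.06·30 = 1.800.
α = 2.800; β = κ − α = 29.200.

α = 2.800, β = 29.200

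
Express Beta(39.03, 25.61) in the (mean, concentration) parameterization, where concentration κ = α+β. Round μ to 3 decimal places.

κ = α+β = 39.03+25.61 = 64.64; μ = α/κ = 39.03/64.64 = 0.604.

μ = 0.604, κ = 64.64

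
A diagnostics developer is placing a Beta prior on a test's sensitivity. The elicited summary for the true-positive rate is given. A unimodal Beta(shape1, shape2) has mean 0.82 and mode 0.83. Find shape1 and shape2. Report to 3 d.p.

With s = shape1+shape2: μ = shape1/s and mode = (shape1−1)/(s−2). Eliminating shape1 = μs,
μs − 1 = m(s−2) ⇒ s(μ−m) = 1−2m ⇒ s = -0.66/-0.01 = 66.0000.
So shape1 = μs = 54.120, shape2 = (1−μ)s = 11.880.

shape1 = 54.120, shape2 = 11.880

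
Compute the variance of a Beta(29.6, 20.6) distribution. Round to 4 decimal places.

0.0047

μ = 29.6/50.2 = 0.589641; Var = μ(1−μ)/(α+β+1) = 0.2419644/51.2 = 0.0047.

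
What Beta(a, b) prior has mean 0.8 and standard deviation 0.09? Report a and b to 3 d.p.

First σ² = 0.0081. Setting a = μn, b = (1−μ)n with n = a+b,
μ(1−μ)/(n+1) = 0.0081 ⇒ n+1 = 0.16/0.0081 = 19.7531 ⇒ n = 18.7531.
Hence a = 0.8×18.7531 = 15.002, b = 0.2×18.7531 = 3.751.

a = 15.002, b = 3.751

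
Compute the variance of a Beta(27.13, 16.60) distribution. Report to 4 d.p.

0.0053

Var = αβ/[(α+β)²(α+β+1)] = (27.13×16.60)/(43.73²×44.73) = 450.3580/85537.756017 = 0.0053.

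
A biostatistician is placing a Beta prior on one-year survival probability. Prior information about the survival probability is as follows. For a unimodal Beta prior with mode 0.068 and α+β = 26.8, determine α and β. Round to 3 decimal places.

For α,β>1 the mode is (α−1)/(α+β−2), so α = mode·(κ−2)+1 = 0.068×24.8+1 = 2.686.
And β = (1−mode)·(κ−2)+1 = 0.932×24.8+1 = 24.114.

α = 2.686, β = 24.114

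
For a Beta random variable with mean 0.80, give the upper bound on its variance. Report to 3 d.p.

0.160

For fixed mean μ the Beta variance is μ(1−μ)/(α+β+1), increasing as α+β decreases.
Its least upper bound (not attained) is μ(1−μ) = 0.80·0.20 = 0.160.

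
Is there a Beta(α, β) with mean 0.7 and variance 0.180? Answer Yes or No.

A Beta with mean μ has variance μ(1−μ)/(α+β+1) < μ(1−μ).
Here μ(1−μ) = 0.7×0.3 = 0.21, and 0.180 < 0.21.

Yes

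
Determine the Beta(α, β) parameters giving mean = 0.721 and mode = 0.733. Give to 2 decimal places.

α = 28.00, β = 10.83

With s = α+β: μ = α/s and mode = (α−1)/(s−2). Eliminating α = μs,
μs − 1 = m(s−2) ⇒ s(μ−m) = 1−2m ⇒ s = -0.466/-0.012 = 38.8333.
So α = μs = 28.00, β = (1−μ)s = 10.83.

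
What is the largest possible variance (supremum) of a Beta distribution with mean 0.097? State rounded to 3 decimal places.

0.088

Var = μ(1−μ)/(α+β+1), which approaches μ(1−μ) as α+β → 0.
So the supremum is μ(1−μ) = 0.097×0.903 = 0.088.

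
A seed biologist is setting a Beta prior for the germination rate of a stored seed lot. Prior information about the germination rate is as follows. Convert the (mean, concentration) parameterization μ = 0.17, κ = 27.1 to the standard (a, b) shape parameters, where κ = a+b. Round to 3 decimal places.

a = 4.607, b = 22.493

Split κ in proportion μ : (1−μ): a = 0.17·27.1 = 4.607, b = 27.1 − 4.607 = 22.493.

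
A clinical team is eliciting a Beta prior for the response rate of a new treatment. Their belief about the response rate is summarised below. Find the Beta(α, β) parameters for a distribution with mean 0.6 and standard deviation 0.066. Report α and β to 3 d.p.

α = 32.458, β = 21.639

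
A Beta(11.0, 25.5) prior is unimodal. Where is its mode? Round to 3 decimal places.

0.290

With α,β > 1, mode = (α−1)/(α+β−2) = 10.0/34.5 = 0.290.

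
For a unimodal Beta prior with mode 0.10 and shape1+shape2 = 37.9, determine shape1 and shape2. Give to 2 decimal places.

Mode = (shape1−1)/(κ−2) with κ = shape1+shape2, so shape1−1 = 0.10·35.9 = 3.59.
shape1 = 4.59; shape2 = κ − shape1 = 33.31.

shape1 = 4.59, shape2 = 33.31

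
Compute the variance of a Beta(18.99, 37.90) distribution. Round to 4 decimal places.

μ = 18.99/56.89 = 0.333802; Var = μ(1−μ)/(α+β+1) = 0.2223782/57.89 = 0.0038.

0.0038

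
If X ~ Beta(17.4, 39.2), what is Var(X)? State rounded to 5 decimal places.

α+β = 56.6 and αβ = 682.08, so Var = αβ/[(α+β)²(α+β+1)] = 682.08/184525.056 = 0.00370.

0.00370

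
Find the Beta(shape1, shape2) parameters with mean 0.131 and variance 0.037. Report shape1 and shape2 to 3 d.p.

shape1 = 0.272, shape2 = 1.805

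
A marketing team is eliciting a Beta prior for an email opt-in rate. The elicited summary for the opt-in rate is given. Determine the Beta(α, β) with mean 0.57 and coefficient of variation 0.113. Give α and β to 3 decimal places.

σ = CV·μ = 0.113×0.57 = 0.06441, so σ² = 0.004149.
s+1 = μ(1−μ)/σ² = 0.2451/0.004149 = 59.0795, so s = α+β = 58.0795.
α = μs = 33.105, β = (1−μ)s = 24.974.

α = 33.105, β = 24.974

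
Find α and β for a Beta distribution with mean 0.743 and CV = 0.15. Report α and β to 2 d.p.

Var = (CV·μ)² = (0.15×0.743)² = 0.012421.
α+β = μ(1−μ)/Var − 1 = 0.190951/0.012421 − 1 = 14.3731.
Thus α = 0.743·14.3731 = 10.68 and β = 0.257·14.3731 = 3.69.

α = 10.68, β = 3.69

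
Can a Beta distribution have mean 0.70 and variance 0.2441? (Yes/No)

No

For any Beta, Var(X) < E[X]·(1−E[X]).
Here μ(1−μ) = 0.70×0.30 = 0.2100, and 0.2441 ≥ 0.2100.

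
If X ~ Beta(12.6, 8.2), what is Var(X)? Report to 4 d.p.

μ = 12.6/20.8 = 0.605769; Var = μ(1−μ)/(α+β+1) = 0.2388129/21.8 = 0.0110.

0.0110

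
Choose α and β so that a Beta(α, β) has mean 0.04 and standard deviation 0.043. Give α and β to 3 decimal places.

α = 0.791, β = 18.977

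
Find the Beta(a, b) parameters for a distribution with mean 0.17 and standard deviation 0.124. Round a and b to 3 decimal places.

a = 1.390, b = 6.787

First σ² = 0.015376. Setting a = μn, b = (1−μ)n with n = a+b,
μ(1−μ)/(n+1) = 0.015376 ⇒ n+1 = 0.1411/0.015376 = 9.1766 ⇒ n = 8.1766.
Hence a = 0.17×8.1766 = 1.390, b = 0.83×8.1766 = 6.787.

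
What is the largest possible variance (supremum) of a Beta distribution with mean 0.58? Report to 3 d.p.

0.244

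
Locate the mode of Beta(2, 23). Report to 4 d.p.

The density x^(α−1)(1−x)^(β−1) is maximised at (α−1)/(α+β−2) = 1/23 = 0.0435.

0.0435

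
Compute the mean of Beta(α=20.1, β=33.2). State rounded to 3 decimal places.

0.377

The Beta mean is α/(α+β) = 20.1/(20.1+33.2) = 0.377.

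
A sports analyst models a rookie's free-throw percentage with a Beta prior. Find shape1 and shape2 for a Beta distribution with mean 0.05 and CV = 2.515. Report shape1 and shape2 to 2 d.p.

shape1 = 0.10, shape2 = 1.90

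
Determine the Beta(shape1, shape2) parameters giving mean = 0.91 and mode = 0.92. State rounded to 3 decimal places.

With s = shape1+shape2: μ = shape1/s and mode = (shape1−1)/(s−2). Eliminating shape1 = μs,
μs − 1 = m(s−2) ⇒ s(μ−m) = 1−2m ⇒ s = -0.84/-0.01 = 84.0000.
So shape1 = μs = 76.440, shape2 = (1−μ)s = 7.560.

shape1 = 76.440, shape2 = 7.560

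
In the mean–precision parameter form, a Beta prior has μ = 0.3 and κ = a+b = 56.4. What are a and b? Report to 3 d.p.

a = 16.920, b = 39.480

a = μκ = 0.3×56.4 = 16.920 and b = (1−μ)κ = 0.7×56.4 = 39.480.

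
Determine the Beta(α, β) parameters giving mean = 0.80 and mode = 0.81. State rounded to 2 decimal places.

With s = α+β: μ = α/s and mode = (α−1)/(s−2). Eliminating α = μs,
μs − 1 = m(s−2) ⇒ s(μ−m) = 1−2m ⇒ s = -0.62/-0.01 = 62.0000.
So α = μs = 49.60, β = (1−μ)s = 12.40.

α = 49.60, β = 12.40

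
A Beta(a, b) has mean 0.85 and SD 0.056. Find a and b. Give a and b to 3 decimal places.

a = 33.708, b = 5.949

Variance = 0.056² = 0.003136. The moment-matching identity a+b = μ(1−μ)/Var − 1 gives
a+b = 0.1275/0.003136 − 1 = 39.6569, so a = μ·39.6569 = 33.708 and b = (1−μ)·39.6569 = 5.949.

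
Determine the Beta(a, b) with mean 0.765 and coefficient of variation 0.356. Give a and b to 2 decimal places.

a = 1.09, b = 0.33

Var = (CV·μ)² = (0.356×0.765)² = 0.074169.
a+b = μ(1−μ)/Var − 1 = 0.179775/0.074169 − 1 = 1.4239.
Thus a = 0.765·1.4239 = 1.09 and b = 0.235·1.4239 = 0.33.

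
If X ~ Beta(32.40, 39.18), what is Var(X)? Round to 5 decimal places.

0.00341

Var = αβ/[(α+β)²(α+β+1)] = (32.40×39.18)/(71.58²×72.58) = 1269.4320/371877.884712 = 0.00341.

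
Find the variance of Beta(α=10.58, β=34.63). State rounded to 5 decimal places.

α+β = 45.21 and αβ = 366.3854, so Var = αβ/[(α+β)²(α+β+1)] = 366.3854/94450.656861 = 0.00388.

0.00388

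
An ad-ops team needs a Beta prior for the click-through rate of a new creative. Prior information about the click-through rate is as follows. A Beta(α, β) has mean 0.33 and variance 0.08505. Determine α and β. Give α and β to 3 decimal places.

Let s = α+β. The Beta variance is μ(1−μ)/(s+1).
So s+1 = μ(1−μ)/σ² = (0.33×0.67)/0.08505 = 0.2211/0.08505 = 2.5996, giving s = 1.5996.
Then α = μs = 0.33×1.5996 = 0.528 and β = (1−μ)s = 0.67×1.5996 = 1.072.

α = 0.528, β = 1.072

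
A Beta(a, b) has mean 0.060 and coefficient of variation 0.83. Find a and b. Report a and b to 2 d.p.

a = 1.30, b = 20.44

Var = (CV·μ)² = (0.83×0.060)² = 0.002480.
a+b = μ(1−μ)/Var − 1 = 0.056400/0.002480 − 1 = 21.7416.
Thus a = 0.060·21.7416 = 1.30 and b = 0.940·21.7416 = 20.44.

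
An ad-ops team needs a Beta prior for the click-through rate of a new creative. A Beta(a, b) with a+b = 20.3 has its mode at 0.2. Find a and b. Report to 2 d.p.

Since the density peak of Beta(a,b) is at (a−1)/(a+b−2),
a = 1 + 0.2(20.3−2) = 4.66 and b = 20.3 − 4.66 = 15.64.

a = 4.66, b = 15.64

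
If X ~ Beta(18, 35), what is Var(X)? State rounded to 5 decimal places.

Var = αβ/[(α+β)²(α+β+1)] = (18×35)/(53²×54) = 630/151686 = 0.00415.

0.00415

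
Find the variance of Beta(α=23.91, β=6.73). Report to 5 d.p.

μ = 23.91/30.64 = 0.780352; Var = μ(1−μ)/(α+β+1) = 0.1714025/31.64 = 0.00542.

0.00542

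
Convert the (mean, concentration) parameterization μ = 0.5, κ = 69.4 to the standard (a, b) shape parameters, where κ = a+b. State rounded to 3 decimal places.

a = 34.700, b = 34.700

a = μκ = 0.5×69.4 = 34.700 and b = (1−μ)κ = 0.5×69.4 = 34.700.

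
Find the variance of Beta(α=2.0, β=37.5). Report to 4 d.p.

Var = αβ/[(α+β)²(α+β+1)] = (2.0×37.5)/(39.5²×40.5) = 75.00/63190.125 = 0.0012.

0.0012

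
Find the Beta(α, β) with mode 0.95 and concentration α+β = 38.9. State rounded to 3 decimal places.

Since the density peak of Beta(α,β) is at (α−1)/(α+β−2),
α = 1 + 0.95(38.9−2) = 36.055 and β = 38.9 − 36.055 = 2.845.

α = 36.055, β = 2.845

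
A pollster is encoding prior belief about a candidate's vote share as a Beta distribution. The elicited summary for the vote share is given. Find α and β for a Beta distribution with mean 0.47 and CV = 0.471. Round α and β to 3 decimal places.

α = 1.919, β = 2.164

σ = CV·μ = 0.471×0.47 = 0.22137, so σ² = 0.049005.
s+1 = μ(1−μ)/σ² = 0.2491/0.049005 = 5.0832, so s = α+β = 4.0832.
α = μs = 1.919, β = (1−μ)s = 2.164.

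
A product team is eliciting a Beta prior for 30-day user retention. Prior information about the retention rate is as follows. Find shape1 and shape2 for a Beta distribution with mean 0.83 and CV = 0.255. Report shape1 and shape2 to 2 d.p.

σ = CV·μ = 0.255×0.83 = 0.21165, so σ² = 0.044796.
s+1 = μ(1−μ)/σ² = 0.1411/0.044796 = 3.1499, so s = shape1+shape2 = 2.1499.
shape1 = μs = 1.78, shape2 = (1−μ)s = 0.37.

shape1 = 1.78, shape2 = 0.37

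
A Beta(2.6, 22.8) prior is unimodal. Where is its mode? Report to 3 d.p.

0.068

The density x^(α−1)(1−x)^(β−1) is maximised at (α−1)/(α+β−2) = 1.6/23.4 = 0.068.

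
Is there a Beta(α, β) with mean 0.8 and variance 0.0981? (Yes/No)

For any Beta, Var(X) < E[X]·(1−E[X]).
Here μ(1−μ) = 0.8×0.2 = 0.16, and 0.0981 < 0.16.

Yes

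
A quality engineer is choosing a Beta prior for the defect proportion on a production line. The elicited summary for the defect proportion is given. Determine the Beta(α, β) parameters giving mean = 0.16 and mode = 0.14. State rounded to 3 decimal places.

α = 5.760, β = 30.240

With s = α+β: μ = α/s and mode = (α−1)/(s−2). Eliminating α = μs,
μs − 1 = m(s−2) ⇒ s(μ−m) = 1−2m ⇒ s = 0.72/0.02 = 36.0000.
So α = μs = 5.760, β = (1−μ)s = 30.240.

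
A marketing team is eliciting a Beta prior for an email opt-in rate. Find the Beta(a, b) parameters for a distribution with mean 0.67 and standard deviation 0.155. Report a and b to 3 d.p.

σ² = 0.155² = 0.024025.
With s = a+b, Var = μ(1−μ)/(s+1), so s+1 = (0.67×0.33)/0.024025 = 9.2029 and s = 8.2029.
a = μs = 5.496, b = (1−μ)s = 2.707.

a = 5.496, b = 2.707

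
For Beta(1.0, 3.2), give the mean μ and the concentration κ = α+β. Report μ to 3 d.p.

μ = 0.238, κ = 4.2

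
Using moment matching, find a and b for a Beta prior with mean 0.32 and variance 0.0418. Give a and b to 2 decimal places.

By moment matching, a+b = μ(1−μ)/σ² − 1 = (0.32·0.68)/0.0418 − 1 = 5.2057 − 1 = 4.2057.
Since a/(a+b) = μ, a = 0.32·4.2057 = 1.35 and b = 0.68·4.2057 = 2.86.

a = 1.35, b = 2.86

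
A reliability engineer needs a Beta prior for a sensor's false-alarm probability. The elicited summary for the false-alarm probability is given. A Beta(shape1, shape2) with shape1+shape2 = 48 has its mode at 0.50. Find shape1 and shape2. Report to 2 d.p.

shape1 = 24.00, shape2 = 24.00

Since the density peak of Beta(shape1,shape2) is at (shape1−1)/(shape1+shape2−2),
shape1 = 1 + 0.50(48−2) = 24.00 and shape2 = 48 − 24.00 = 24.00.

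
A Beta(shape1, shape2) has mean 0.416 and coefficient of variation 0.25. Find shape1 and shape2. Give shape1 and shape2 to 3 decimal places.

shape1 = 8.928, shape2 = 12.534

σ = CV·μ = 0.25×0.416 = 0.10400, so σ² = 0.010816.
s+1 = μ(1−μ)/σ² = 0.242944/0.010816 = 22.4615, so s = shape1+shape2 = 21.4615.
shape1 = μs = 8.928, shape2 = (1−μ)s = 12.534.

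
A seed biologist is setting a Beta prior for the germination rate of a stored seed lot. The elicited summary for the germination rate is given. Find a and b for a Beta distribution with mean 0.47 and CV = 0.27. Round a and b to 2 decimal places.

Var = (CV·μ)² = (0.27×0.47)² = 0.016104.
a+b = μ(1−μ)/Var − 1 = 0.2491/0.016104 − 1 = 14.4686.
Thus a = 0.47·14.4686 = 6.80 and b = 0.53·14.4686 = 7.67.

a = 6.80, b = 7.67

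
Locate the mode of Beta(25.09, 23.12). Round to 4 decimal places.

0.5213

The density x^(α−1)(1−x)^(β−1) is maximised at (α−1)/(α+β−2) = 24.09/46.21 = 0.5213.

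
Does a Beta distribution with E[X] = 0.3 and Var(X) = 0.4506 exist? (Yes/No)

No

For any Beta, Var(X) < E[X]·(1−E[X]).
Here μ(1−μ) = 0.3×0.7 = 0.21, and 0.4506 ≥ 0.21.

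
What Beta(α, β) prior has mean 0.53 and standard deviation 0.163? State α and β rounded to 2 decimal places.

α = 4.44, β = 3.94

First σ² = 0.026569. Setting α = μn, β = (1−μ)n with n = α+β,
μ(1−μ)/(n+1) = 0.026569 ⇒ n+1 = 0.2491/0.026569 = 9.3756 ⇒ n = 8.3756.
Hence α = 0.53×8.3756 = 4.44, β = 0.47×8.3756 = 3.94.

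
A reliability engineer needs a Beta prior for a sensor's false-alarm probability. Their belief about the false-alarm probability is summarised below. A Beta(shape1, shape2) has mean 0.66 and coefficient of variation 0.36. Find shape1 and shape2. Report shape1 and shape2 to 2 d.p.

σ = CV·μ = 0.36×0.66 = 0.23760, so σ² = 0.056454.
s+1 = μ(1−μ)/σ² = 0.2244/0.056454 = 3.9749, so s = shape1+shape2 = 2.9749.
shape1 = μs = 1.96, shape2 = (1−μ)s = 1.01.

shape1 = 1.96, shape2 = 1.01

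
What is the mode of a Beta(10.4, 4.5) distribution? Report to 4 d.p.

0.7287

The density x^(α−1)(1−x)^(β−1) is maximised at (α−1)/(α+β−2) = 9.4/12.9 = 0.7287.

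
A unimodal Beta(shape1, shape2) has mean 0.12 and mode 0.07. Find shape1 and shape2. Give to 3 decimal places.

shape1 = 2.064, shape2 = 15.136

Let s = shape1+shape2. Mean gives shape1 = μs = 0.12s; mode gives (shape1−1)/(s−2) = 0.07.
Substituting: 0.12s − 1 = 0.07(s−2) = 0.07s − 0.14, so 0.05s = 0.86 and s = 17.2000.
Then shape1 = 0.12×17.2000 = 2.064 and shape2 = s−shape1 = 15.136.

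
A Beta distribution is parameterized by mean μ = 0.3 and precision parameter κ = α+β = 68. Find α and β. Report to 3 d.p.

α = 20.400, β = 47.600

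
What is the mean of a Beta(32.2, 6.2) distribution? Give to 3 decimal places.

0.839

The Beta mean is α/(α+β) = 32.2/(32.2+6.2) = 0.839.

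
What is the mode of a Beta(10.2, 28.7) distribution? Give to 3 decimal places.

The density x^(α−1)(1−x)^(β−1) is maximised at (α−1)/(α+β−2) = 9.2/36.9 = 0.249.

0.249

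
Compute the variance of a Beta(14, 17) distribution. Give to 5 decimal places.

0.00774

μ = 14/31 = 0.451613; Var = μ(1−μ)/(α+β+1) = 0.2476587/32 = 0.00774.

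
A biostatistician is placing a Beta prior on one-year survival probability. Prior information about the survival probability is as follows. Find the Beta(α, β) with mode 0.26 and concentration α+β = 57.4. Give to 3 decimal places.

α = 15.404, β = 41.996

Since the density peak of Beta(α,β) is at (α−1)/(α+β−2),
α = 1 + 0.26(57.4−2) = 15.404 and β = 57.4 − 15.404 = 41.996.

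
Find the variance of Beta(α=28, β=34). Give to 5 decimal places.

0.00393

α+β = 62 and αβ = 952, so Var = αβ/[(α+β)²(α+β+1)] = 952/242172 = 0.00393.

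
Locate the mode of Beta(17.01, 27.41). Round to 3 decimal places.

0.377

With α,β > 1, mode = (α−1)/(α+β−2) = 16.01/42.42 = 0.377.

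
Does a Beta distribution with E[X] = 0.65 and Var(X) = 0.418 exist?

The Beta variance bound is σ² < μ(1−μ).
Here μ(1−μ) = 0.65×0.35 = 0.2275, and 0.418 ≥ 0.2275.

No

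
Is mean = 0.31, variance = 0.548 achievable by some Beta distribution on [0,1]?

No

A Beta with mean μ has variance μ(1−μ)/(α+β+1) < μ(1−μ).
Here μ(1−μ) = 0.31×0.69 = 0.2139, and 0.548 ≥ 0.2139.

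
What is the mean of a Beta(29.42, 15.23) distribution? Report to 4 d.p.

0.6589

The Beta mean is α/(α+β) = 29.42/(29.42+15.23) = 0.6589.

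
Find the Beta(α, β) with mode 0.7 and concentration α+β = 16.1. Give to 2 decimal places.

α = 10.87, β = 5.23

Mode = (α−1)/(κ−2) with κ = α+β, so α−1 = 0.7·14.1 = 9.87.
α = 10.87; β = κ − α = 5.23.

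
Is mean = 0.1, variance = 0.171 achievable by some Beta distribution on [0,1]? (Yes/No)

The Beta variance bound is σ² < μ(1−μ).
Here μ(1−μ) = 0.1×0.9 = 0.09, and 0.171 ≥ 0.09.

No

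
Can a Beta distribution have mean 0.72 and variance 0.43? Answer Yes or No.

The Beta variance bound is σ² < μ(1−μ).
Here μ(1−μ) = 0.72×0.28 = 0.2016, and 0.43 ≥ 0.2016.

No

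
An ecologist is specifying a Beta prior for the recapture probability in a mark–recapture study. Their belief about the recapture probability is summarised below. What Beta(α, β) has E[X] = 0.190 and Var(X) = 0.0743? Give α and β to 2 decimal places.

α = 0.20, β = 0.87

Let s = α+β. The Beta variance is μ(1−μ)/(s+1).
So s+1 = μ(1−μ)/σ² = (0.190×0.810)/0.0743 = 0.153900/0.0743 = 2.0713, giving s = 1.0713.
Then α = μs = 0.190×1.0713 = 0.20 and β = (1−μ)s = 0.810×1.0713 = 0.87.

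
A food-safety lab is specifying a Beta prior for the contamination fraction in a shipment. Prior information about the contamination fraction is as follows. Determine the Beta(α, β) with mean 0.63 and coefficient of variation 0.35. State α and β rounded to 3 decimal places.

σ = CV·μ = 0.35×0.63 = 0.22050, so σ² = 0.048620.
s+1 = μ(1−μ)/σ² = 0.2331/0.048620 = 4.7943, so s = α+β = 3.7943.
α = μs = 2.390, β = (1−μ)s = 1.404.

α = 2.390, β = 1.404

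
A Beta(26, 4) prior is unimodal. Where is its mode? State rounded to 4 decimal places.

0.8929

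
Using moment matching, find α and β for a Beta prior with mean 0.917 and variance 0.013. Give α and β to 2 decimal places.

Write ν = α+β; then α = μν and Var = μ(1−μ)/(ν+1).
ν = μ(1−μ)/Var − 1 = 0.076111/0.013 − 1 = 4.8547.
α = 0.917·4.8547 = 4.45, β = 0.083·4.8547 = 0.40.

α = 4.45, β = 0.40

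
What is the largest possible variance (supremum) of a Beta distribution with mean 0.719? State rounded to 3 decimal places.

0.202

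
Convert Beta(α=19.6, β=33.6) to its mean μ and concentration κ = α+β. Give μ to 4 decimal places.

μ = 0.3684, κ = 53.2

κ = α+β = 19.6+33.6 = 53.2; μ = α/κ = 19.6/53.2 = 0.3684.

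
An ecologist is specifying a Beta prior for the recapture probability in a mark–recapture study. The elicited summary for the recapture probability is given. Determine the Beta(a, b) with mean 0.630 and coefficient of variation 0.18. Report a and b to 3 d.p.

σ = CV·μ = 0.18×0.630 = 0.11340, so σ² = 0.012860.
s+1 = μ(1−μ)/σ² = 0.233100/0.012860 = 18.1266, so s = a+b = 17.1266.
a = μs = 10.790, b = (1−μ)s = 6.337.

a = 10.790, b = 6.337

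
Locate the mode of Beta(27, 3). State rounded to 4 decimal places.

The density x^(α−1)(1−x)^(β−1) is maximised at (α−1)/(α+β−2) = 26/28 = 0.9286.

0.9286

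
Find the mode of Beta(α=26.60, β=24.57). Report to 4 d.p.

0.5206

With α,β > 1, mode = (α−1)/(α+β−2) = 25.60/49.17 = 0.5206.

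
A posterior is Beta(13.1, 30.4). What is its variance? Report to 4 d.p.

0.0047

μ = 13.1/43.5 = 0.301149; Var = μ(1−μ)/(α+β+1) = 0.2104584/44.5 = 0.0047.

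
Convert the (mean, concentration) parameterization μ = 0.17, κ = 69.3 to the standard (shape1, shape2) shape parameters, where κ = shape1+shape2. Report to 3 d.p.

Split κ in proportion μ : (1−μ): shape1 = 0.17·69.3 = 11.781, shape2 = 69.3 − 11.781 = 57.519.

shape1 = 11.781, shape2 = 57.519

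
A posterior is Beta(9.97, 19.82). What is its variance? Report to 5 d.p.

α+β = 29.79 and αβ = 197.6054, so Var = αβ/[(α+β)²(α+β+1)] = 197.6054/27324.403839 = 0.00723.

0.00723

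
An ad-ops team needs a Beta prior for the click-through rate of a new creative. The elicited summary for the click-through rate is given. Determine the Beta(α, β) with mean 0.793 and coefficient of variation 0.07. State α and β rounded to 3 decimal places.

α = 41.452, β = 10.820

σ = CV·μ = 0.07×0.793 = 0.05551, so σ² = 0.003081.
s+1 = μ(1−μ)/σ² = 0.164151/0.003081 = 53.2723, so s = α+β = 52.2723.
α = μs = 41.452, β = (1−μ)s = 10.820.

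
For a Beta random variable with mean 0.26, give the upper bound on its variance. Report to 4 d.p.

0.1924

Var = μ(1−μ)/(α+β+1), which approaches μ(1−μ) as α+β → 0.
So the supremum is μ(1−μ) = 0.26×0.74 = 0.1924.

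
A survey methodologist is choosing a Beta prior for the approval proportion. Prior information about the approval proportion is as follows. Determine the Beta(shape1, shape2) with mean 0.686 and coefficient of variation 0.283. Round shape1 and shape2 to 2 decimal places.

σ = CV·μ = 0.283×0.686 = 0.19414, so σ² = 0.037690.
s+1 = μ(1−μ)/σ² = 0.215404/0.037690 = 5.7152, so s = shape1+shape2 = 4.7152.
shape1 = μs = 3.23, shape2 = (1−μ)s = 1.48.

shape1 = 3.23, shape2 = 1.48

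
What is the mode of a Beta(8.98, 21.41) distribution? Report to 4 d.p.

0.2811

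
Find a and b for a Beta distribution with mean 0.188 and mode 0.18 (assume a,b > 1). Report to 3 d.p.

Let s = a+b. Mean gives a = μs = 0.188s; mode gives (a−1)/(s−2) = 0.18.
Substituting: 0.188s − 1 = 0.18(s−2) = 0.18s − 0.36, so 0.008s = 0.64 and s = 80.0000.
Then a = 0.188×80.0000 = 15.040 and b = s−a = 64.960.

a = 15.040, b = 64.960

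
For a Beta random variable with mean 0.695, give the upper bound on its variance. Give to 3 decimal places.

0.212

Var = μ(1−μ)/(α+β+1), which approaches μ(1−μ) as α+β → 0.
So the supremum is μ(1−μ) = 0.695×0.305 = 0.212.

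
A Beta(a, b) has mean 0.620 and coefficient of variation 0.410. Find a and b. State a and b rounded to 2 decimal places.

Var = (CV·μ)² = (0.410×0.620)² = 0.064618.
a+b = μ(1−μ)/Var − 1 = 0.235600/0.064618 − 1 = 2.6461.
Thus a = 0.620·2.6461 = 1.64 and b = 0.380·2.6461 = 1.01.

a = 1.64, b = 1.01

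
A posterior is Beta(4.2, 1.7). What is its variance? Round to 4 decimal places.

μ = 4.2/5.9 = 0.711864; Var = μ(1−μ)/(α+β+1) = 0.2051135/6.9 = 0.0297.

0.0297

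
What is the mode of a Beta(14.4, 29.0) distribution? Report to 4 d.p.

0.3237

The density x^(α−1)(1−x)^(β−1) is maximised at (α−1)/(α+β−2) = 13.4/41.4 = 0.3237.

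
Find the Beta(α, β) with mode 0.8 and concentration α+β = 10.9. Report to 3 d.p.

α = 8.120, β = 2.780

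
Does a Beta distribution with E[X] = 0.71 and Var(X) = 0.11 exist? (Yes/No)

For any Beta, Var(X) < E[X]·(1−E[X]).
Here μ(1−μ) = 0.71×0.29 = 0.2059, and 0.11 < 0.2059.

Yes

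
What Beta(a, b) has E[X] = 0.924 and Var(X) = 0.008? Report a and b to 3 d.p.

a = 7.187, b = 0.591

Write ν = a+b; then a = μν and Var = μ(1−μ)/(ν+1).
ν = μ(1−μ)/Var − 1 = 0.070224/0.008 − 1 = 7.7780.
a = 0.924·7.7780 = 7.187, b = 0.076·7.7780 = 0.591.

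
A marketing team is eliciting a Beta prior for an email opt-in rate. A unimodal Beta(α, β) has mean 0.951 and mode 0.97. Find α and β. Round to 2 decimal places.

With s = α+β: μ = α/s and mode = (α−1)/(s−2). Eliminating α = μs,
μs − 1 = m(s−2) ⇒ s(μ−m) = 1−2m ⇒ s = -0.94/-0.019 = 49.4737.
So α = μs = 47.05, β = (1−μ)s = 2.42.

α = 47.05, β = 2.42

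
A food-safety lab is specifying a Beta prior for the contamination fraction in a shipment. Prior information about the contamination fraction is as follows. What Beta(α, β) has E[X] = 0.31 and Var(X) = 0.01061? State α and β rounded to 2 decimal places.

By moment matching, α+β = μ(1−μ)/σ² − 1 = (0.31·0.69)/0.01061 − 1 = 20.1602 − 1 = 19.1602.
Since α/(α+β) = μ, α = 0.31·19.1602 = 5.94 and β = 0.69·19.1602 = 13.22.

α = 5.94, β = 13.22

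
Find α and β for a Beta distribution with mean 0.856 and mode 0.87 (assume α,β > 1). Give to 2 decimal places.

Let s = α+β. Mean gives α = μs = 0.856s; mode gives (α−1)/(s−2) = 0.87.
Substituting: 0.856s − 1 = 0.87(s−2) = 0.87s − 1.74, so -0.014s = -0.74 and s = 52.8571.
Then α = 0.856×52.8571 = 45.25 and β = s−α = 7.61.

α = 45.25, β = 7.61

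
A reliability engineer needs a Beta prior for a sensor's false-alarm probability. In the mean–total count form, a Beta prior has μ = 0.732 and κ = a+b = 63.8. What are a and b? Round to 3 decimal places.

Split κ in proportion μ : (1−μ): a = 0.732·63.8 = 46.702, b = 63.8 − 46.702 = 17.098.

a = 46.702, b = 17.098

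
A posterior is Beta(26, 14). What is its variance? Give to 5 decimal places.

0.00555

Var = αβ/[(α+β)²(α+β+1)] = (26×14)/(40²×41) = 364/65600 = 0.00555.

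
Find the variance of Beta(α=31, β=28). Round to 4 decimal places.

μ = 31/59 = 0.525424; Var = μ(1−μ)/(α+β+1) = 0.2493536/60 = 0.0042.

0.0042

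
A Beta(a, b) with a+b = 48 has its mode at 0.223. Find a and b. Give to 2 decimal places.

For a,b>1 the mode is (a−1)/(a+b−2), so a = mode·(κ−2)+1 = 0.223×46+1 = 11.26.
And b = (1−mode)·(κ−2)+1 = 0.777×46+1 = 36.74.

a = 11.26, b = 36.74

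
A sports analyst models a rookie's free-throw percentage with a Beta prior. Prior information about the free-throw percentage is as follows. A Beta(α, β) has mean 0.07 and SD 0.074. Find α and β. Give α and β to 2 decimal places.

First σ² = 0.005476. Setting α = μn, β = (1−μ)n with n = α+β,
μ(1−μ)/(n+1) = 0.005476 ⇒ n+1 = 0.0651/0.005476 = 11.8882 ⇒ n = 10.8882.
Hence α = 0.07×10.8882 = 0.76, β = 0.93×10.8882 = 10.13.

α = 0.76, β = 10.13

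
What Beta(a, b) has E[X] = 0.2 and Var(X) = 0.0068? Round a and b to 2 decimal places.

a = 4.51, b = 18.02

By moment matching, a+b = μ(1−μ)/σ² − 1 = (0.2·0.8)/0.0068 − 1 = 23.5294 − 1 = 22.5294.
Since a/(a+b) = μ, a = 0.2·22.5294 = 4.51 and b = 0.8·22.5294 = 18.02.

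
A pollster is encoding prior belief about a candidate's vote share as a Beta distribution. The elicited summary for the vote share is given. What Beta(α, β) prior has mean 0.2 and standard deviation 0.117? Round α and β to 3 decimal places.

First σ² = 0.013689. Setting α = μn, β = (1−μ)n with n = α+β,
μ(1−μ)/(n+1) = 0.013689 ⇒ n+1 = 0.16/0.013689 = 11.6882 ⇒ n = 10.6882.
Hence α = 0.2×10.6882 = 2.138, β = 0.8×10.6882 = 8.551.

α = 2.138, β = 8.551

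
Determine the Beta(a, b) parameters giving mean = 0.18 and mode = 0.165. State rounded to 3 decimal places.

a = 8.040, b = 36.627

Let s = a+b. Mean gives a = μs = 0.18s; mode gives (a−1)/(s−2) = 0.165.
Substituting: 0.18s − 1 = 0.165(s−2) = 0.165s − 0.330, so 0.015s = 0.670 and s = 44.6667.
Then a = 0.18×44.6667 = 8.040 and b = s−a = 36.627.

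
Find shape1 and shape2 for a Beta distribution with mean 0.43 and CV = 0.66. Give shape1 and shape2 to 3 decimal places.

shape1 = 0.879, shape2 = 1.165

σ = CV·μ = 0.66×0.43 = 0.28380, so σ² = 0.080542.
s+1 = μ(1−μ)/σ² = 0.2451/0.080542 = 3.0431, so s = shape1+shape2 = 2.0431.
shape1 = μs = 0.879, shape2 = (1−μ)s = 1.165.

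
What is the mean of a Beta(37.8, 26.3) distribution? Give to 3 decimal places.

0.590

E[X] = α/(α+β) = 37.8/64.1 = 0.590.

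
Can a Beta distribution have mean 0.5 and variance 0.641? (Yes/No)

For any Beta, Var(X) < E[X]·(1−E[X]).
Here μ(1−μ) = 0.5×0.5 = 0.25, and 0.641 ≥ 0.25.

No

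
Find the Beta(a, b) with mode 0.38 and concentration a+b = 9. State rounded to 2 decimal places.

Mode = (a−1)/(κ−2) with κ = a+b, so a−1 = 0.38·7 = 2.66.
a = 3.66; b = κ − a = 5.34.

a = 3.66, b = 5.34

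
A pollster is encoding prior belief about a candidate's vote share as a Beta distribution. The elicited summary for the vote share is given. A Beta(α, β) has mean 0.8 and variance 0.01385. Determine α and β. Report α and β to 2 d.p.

Let s = α+β. The Beta variance is μ(1−μ)/(s+1).
So s+1 = μ(1−μ)/σ² = (0.8×0.2)/0.01385 = 0.16/0.01385 = 11.5523, giving s = 10.5523.
Then α = μs = 0.8×10.5523 = 8.44 and β = (1−μ)s = 0.2×10.5523 = 2.11.

α = 8.44, β = 2.11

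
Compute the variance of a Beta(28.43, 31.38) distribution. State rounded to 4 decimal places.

Var = αβ/[(α+β)²(α+β+1)] = (28.43×31.38)/(59.81²×60.81) = 892.1334/217531.727241 = 0.0041.

0.0041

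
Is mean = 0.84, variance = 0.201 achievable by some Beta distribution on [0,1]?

No

For any Beta, Var(X) < E[X]·(1−E[X]).
Here μ(1−μ) = 0.84×0.16 = 0.1344, and 0.201 ≥ 0.1344.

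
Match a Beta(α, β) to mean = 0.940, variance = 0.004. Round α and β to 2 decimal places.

α = 12.31, β = 0.79

Let s = α+β. The Beta variance is μ(1−μ)/(s+1).
So s+1 = μ(1−μ)/σ² = (0.940×0.060)/0.004 = 0.056400/0.004 = 14.1000, giving s = 13.1000.
Then α = μs = 0.940×13.1000 = 12.31 and β = (1−μ)s = 0.060×13.1000 = 0.79.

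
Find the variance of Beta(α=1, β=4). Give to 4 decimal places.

α+β = 5 and αβ = 4, so Var = αβ/[(α+β)²(α+β+1)] = 4/150 = 0.0267.

0.0267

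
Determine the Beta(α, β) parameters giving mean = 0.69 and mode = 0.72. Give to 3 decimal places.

α = 10.120, β = 4.547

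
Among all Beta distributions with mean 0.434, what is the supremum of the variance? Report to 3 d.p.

0.246

Var = μ(1−μ)/(α+β+1), which approaches μ(1−μ) as α+β → 0.
So the supremum is μ(1−μ) = 0.434×0.566 = 0.246.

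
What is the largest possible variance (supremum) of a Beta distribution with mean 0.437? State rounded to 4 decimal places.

For fixed mean μ the Beta variance is μ(1−μ)/(α+β+1), increasing as α+β decreases.
Its least upper bound (not attained) is μ(1−μ) = 0.437·0.563 = 0.2460.

0.2460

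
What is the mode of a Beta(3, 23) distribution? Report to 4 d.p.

0.0833

With α,β > 1, mode = (α−1)/(α+β−2) = 2/24 = 0.0833.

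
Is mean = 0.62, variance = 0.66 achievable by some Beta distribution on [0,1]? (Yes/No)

No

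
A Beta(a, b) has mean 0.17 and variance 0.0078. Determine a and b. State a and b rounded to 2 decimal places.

Let s = a+b. The Beta variance is μ(1−μ)/(s+1).
So s+1 = μ(1−μ)/σ² = (0.17×0.83)/0.0078 = 0.1411/0.0078 = 18.0897, giving s = 17.0897.
Then a = μs = 0.17×17.0897 = 2.91 and b = (1−μ)s = 0.83×17.0897 = 14.18.

a = 2.91, b = 14.18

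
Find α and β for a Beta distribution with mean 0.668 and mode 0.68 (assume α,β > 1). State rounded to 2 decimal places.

With s = α+β: μ = α/s and mode = (α−1)/(s−2). Eliminating α = μs,
μs − 1 = m(s−2) ⇒ s(μ−m) = 1−2m ⇒ s = -0.36/-0.012 = 30.0000.
So α = μs = 20.04, β = (1−μ)s = 9.96.

α = 20.04, β = 9.96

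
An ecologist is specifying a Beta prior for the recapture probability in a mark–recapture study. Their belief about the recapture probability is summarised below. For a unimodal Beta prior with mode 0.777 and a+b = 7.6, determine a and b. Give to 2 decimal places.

Mode = (a−1)/(κ−2) with κ = a+b, so a−1 = 0.777·5.6 = 4.35.
a = 5.35; b = κ − a = 2.25.

a = 5.35, b = 2.25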